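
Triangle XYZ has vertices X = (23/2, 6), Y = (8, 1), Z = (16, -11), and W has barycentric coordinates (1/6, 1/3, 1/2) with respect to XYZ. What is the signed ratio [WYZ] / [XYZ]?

1/6

The signed ratio [WYZ]/[XYZ] equals the barycentric coordinate of W at vertex X, which is 1/6.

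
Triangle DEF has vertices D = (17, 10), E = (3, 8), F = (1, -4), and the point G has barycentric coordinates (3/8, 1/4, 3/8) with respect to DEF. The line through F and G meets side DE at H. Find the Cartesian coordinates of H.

Line FG meets DE where the F-coordinate vanishes; zeroing G's F-weight and renormalizing leaves D, E-weights 3/8 : 1/4 → (3/5, 2/5).
So H = (3/5)·D + (2/5)·E = (57/5, 46/5).

(57/5, 46/5)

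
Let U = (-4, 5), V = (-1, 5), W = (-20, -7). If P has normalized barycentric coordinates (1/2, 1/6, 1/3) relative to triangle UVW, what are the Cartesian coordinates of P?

(-53/6, 1)

P = (1/2)·U + (1/6)·V + (1/3)·W.
x-coordinate: (1/2)·(-4) + (1/6)·(-1) + (1/3)·(-20) = -53/6.
y-coordinate: (1/2)·5 + (1/6)·5 + (1/3)·(-7) = 1.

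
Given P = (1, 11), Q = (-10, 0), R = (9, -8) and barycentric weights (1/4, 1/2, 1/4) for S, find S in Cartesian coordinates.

(-5/2, 3/4)

S = (1/4)·P + (1/2)·Q + (1/4)·R.
x-coordinate: (1/4)·1 + (1/2)·(-10) + (1/4)·9 = -5/2.
y-coordinate: (1/4)·11 + (1/2)·0 + (1/4)·(-8) = 3/4.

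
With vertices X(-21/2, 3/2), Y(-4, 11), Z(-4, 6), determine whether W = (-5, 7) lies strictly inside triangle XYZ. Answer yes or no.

Barycentric coordinates of W: (2/13, 22/65, 33/65).
The three coordinates are positive, positive, positive; a point is interior exactly when all three are positive.

yes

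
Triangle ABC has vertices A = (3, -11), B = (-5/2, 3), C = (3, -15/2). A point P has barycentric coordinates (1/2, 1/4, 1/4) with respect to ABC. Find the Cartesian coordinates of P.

(13/8, -53/8)

P = (1/2)·A + (1/4)·B + (1/4)·C.
x-coordinate: (1/2)·3 + (1/4)·(-5/2) + (1/4)·3 = 13/8.
y-coordinate: (1/2)·(-11) + (1/4)·3 + (1/4)·(-15/2) = -53/8.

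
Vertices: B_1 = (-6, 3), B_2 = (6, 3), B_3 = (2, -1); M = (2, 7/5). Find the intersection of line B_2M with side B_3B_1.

(-2/3, 1/3)

Barycentric coordinates of M with respect to B_1B_2B_3: (1/5, 2/5, 2/5).
On side B_3B_1 the B_2-coordinate is zero; dropping M's B_2-weight 2/5 and renormalizing the remaining 2/5 : 1/5 gives weights 2/3, 1/3 on B_3, B_1.
N = (2/3)·(2, -1) + (1/3)·(-6, 3) = (-2/3, 1/3).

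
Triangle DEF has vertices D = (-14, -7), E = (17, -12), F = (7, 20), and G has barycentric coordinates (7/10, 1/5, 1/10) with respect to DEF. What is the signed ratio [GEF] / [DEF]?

The signed ratio [GEF]/[DEF] equals the barycentric coordinate of G at vertex D, which is 7/10.

7/10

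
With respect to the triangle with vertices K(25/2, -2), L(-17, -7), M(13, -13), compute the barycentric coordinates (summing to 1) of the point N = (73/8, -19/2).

(1/4, 1/8, 5/8)

Signed area of the reference triangle: [KLM] = ½·((25/2)·(-7−(-13)) + (-17)·(-13−(-2)) + 13·(-2−(-7))) = ½·(75 + 187 + 65) = 327/2.
[NLM] = ½·((73/8)·(-7−(-13)) + (-17)·(-13−(-19/2)) + 13·(-19/2−(-7))) = ½·(219/4 + 119/2 − 65/2) = 327/8, so the K-coordinate is (327/8)/(327/2) = 1/4.
[KNM] = ½·((25/2)·(-19/2−(-13)) + (73/8)·(-13−(-2)) + 13·(-2−(-19/2))) = ½·(175/4 − 803/8 + 195/2) = 327/16, so the L-coordinate is 1/8.
[KLN] = ½·((25/2)·(-7−(-19/2)) + (-17)·(-19/2−(-2)) + (73/8)·(-2−(-7))) = ½·(125/4 + 255/2 + 365/8) = 1635/16, so the M-coordinate is 5/8.
Check: 1/4 + 1/8 + 5/8 = 1.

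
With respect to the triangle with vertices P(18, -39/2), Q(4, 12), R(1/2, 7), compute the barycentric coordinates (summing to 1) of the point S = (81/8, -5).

Signed area of the reference triangle: [PQR] = ½·(18·(12−7) + 4·(7−(-39/2)) + (1/2)·(-39/2−12)) = ½·(90 + 106 − 63/4) = 721/8.
[SQR] = ½·((81/8)·(12−7) + 4·(7−(-5)) + (1/2)·(-5−12)) = ½·(405/8 + 48 − 17/2) = 721/16, so the P-coordinate is (721/16)/(721/8) = 1/2.
[PSR] = ½·(18·(-5−7) + (81/8)·(7−(-39/2)) + (1/2)·(-39/2−(-5))) = ½·(-216 + 4293/16 − 29/4) = 721/32, so the Q-coordinate is 1/4.
[PQS] = ½·(18·(12−(-5)) + 4·(-5−(-39/2)) + (81/8)·(-39/2−12)) = ½·(306 + 58 − 5103/16) = 721/32, so the R-coordinate is 1/4.

(1/2, 1/4, 1/4)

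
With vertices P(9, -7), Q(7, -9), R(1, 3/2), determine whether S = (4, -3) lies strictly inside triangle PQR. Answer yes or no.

yes

Barycentric coordinates of S: (3/22, 7/22, 6/11).
The three coordinates are positive, positive, positive; a point is interior exactly when all three are positive.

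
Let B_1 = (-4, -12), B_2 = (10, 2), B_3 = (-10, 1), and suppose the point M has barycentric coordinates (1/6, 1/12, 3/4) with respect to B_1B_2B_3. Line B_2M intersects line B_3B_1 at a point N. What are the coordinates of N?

Line B_2M meets B_3B_1 where the B_2-coordinate vanishes; zeroing M's B_2-weight and renormalizing leaves B_3, B_1-weights 3/4 : 1/6 → (9/11, 2/11).
So N = (9/11)·B_3 + (2/11)·B_1 = (-98/11, -15/11).

(-98/11, -15/11)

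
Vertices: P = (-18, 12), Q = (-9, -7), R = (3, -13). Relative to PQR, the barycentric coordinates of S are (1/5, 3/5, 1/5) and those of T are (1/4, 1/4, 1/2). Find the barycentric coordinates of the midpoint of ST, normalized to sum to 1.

Since both coordinate triples sum to 1, the midpoint's barycentrics are the componentwise average.
(1/5+1/4)/2 = 9/40; similarly 17/40 and 7/20.

(9/40, 17/40, 7/20)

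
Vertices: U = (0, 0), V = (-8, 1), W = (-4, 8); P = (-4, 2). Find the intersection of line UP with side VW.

Barycentric coordinates of P with respect to UVW: (2/5, 2/5, 1/5).
On side VW the U-coordinate is zero; dropping P's U-weight 2/5 and renormalizing the remaining 2/5 : 1/5 gives weights 2/3, 1/3 on V, W.
Q = (2/3)·(-8, 1) + (1/3)·(-4, 8) = (-20/3, 10/3).

(-20/3, 10/3)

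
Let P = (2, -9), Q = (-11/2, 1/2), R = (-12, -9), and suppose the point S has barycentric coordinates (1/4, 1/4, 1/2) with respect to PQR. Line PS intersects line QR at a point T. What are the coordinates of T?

(-59/6, -35/6)

Line PS meets QR where the P-coordinate vanishes; zeroing S's P-weight and renormalizing leaves Q, R-weights 1/4 : 1/2 → (1/3, 2/3).
So T = (1/3)·Q + (2/3)·R = (-59/6, -35/6).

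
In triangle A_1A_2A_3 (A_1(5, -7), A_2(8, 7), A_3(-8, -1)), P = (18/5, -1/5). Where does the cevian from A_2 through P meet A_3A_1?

(2/3, -5)

Barycentric coordinates of P with respect to A_1A_2A_3: (2/5, 2/5, 1/5).
On side A_3A_1 the A_2-coordinate is zero; dropping P's A_2-weight 2/5 and renormalizing the remaining 1/5 : 2/5 gives weights 1/3, 2/3 on A_3, A_1.
Q = (1/3)·(-8, -1) + (2/3)·(5, -7) = (2/3, -5).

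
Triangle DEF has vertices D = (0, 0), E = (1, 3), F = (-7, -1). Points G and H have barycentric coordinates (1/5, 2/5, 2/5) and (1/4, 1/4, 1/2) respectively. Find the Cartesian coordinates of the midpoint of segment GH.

(-113/40, 21/40)

Barycentric coordinates of the midpoint are the average: (9/40, 13/40, 9/20).
Converting: (9/40)·D + (13/40)·E + (9/20)·F = (-113/40, 21/40).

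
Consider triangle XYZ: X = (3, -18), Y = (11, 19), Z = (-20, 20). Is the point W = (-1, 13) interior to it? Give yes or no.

Barycentric coordinates of W: (6/35, 17/35, 12/35).
The three coordinates are positive, positive, positive; a point is interior exactly when all three are positive.

yes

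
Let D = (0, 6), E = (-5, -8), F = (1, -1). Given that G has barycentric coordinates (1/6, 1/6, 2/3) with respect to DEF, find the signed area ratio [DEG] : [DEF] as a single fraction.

2/3

The signed ratio [DEG]/[DEF] equals the barycentric coordinate of G at vertex F, which is 2/3.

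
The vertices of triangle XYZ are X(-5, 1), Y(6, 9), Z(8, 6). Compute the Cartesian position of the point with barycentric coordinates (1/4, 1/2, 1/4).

W = (1/4)·X + (1/2)·Y + (1/4)·Z.
x-coordinate: (1/4)·(-5) + (1/2)·6 + (1/4)·8 = 15/4.
y-coordinate: (1/4)·1 + (1/2)·9 + (1/4)·6 = 25/4.

(15/4, 25/4)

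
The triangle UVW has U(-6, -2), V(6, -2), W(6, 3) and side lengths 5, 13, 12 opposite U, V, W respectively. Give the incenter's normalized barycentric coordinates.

(1/6, 13/30, 2/5)

The incenter has barycentric coordinates proportional to the opposite side lengths: (5 : 13 : 12).
Normalizing by 5+13+12 = 30 gives (1/6, 13/30, 2/5).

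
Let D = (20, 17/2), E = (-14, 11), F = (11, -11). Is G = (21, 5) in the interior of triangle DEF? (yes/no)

Barycentric coordinates of G: (1240/1371, -34/457, 233/1371).
The three coordinates are positive, negative, positive; a point is interior exactly when all three are positive.

no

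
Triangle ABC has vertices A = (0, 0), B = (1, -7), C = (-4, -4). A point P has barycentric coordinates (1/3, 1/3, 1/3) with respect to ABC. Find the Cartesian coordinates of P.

(-1, -11/3)

P = (1/3)·A + (1/3)·B + (1/3)·C.
x-coordinate: (1/3)·0 + (1/3)·1 + (1/3)·(-4) = -1.
y-coordinate: (1/3)·0 + (1/3)·(-7) + (1/3)·(-4) = -11/3.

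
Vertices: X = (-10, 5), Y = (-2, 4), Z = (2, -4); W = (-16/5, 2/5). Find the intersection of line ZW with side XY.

Barycentric coordinates of W with respect to XYZ: (2/5, 1/10, 1/2).
On side XY the Z-coordinate is zero; dropping W's Z-weight 1/2 and renormalizing the remaining 2/5 : 1/10 gives weights 4/5, 1/5 on X, Y.
V = (4/5)·(-10, 5) + (1/5)·(-2, 4) = (-42/5, 24/5).

(-42/5, 24/5)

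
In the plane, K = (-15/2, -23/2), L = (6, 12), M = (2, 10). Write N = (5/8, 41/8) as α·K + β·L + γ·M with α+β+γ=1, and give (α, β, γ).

Signed area of the reference triangle: [KLM] = ½·((-15/2)·(12−10) + 6·(10−(-23/2)) + 2·(-23/2−12)) = ½·(-15 + 129 − 47) = 67/2.
[NLM] = ½·((5/8)·(12−10) + 6·(10−(41/8)) + 2·(41/8−12)) = ½·(5/4 + 117/4 − 55/4) = 67/8, so the K-coordinate is (67/8)/(67/2) = 1/4.
[KNM] = ½·((-15/2)·(41/8−10) + (5/8)·(10−(-23/2)) + 2·(-23/2−(41/8))) = ½·(585/16 + 215/16 − 133/4) = 67/8, so the L-coordinate is 1/4.
[KLN] = ½·((-15/2)·(12−(41/8)) + 6·(41/8−(-23/2)) + (5/8)·(-23/2−12)) = ½·(-825/16 + 399/4 − 235/16) = 67/4, so the M-coordinate is 1/2.

(1/4, 1/4, 1/2)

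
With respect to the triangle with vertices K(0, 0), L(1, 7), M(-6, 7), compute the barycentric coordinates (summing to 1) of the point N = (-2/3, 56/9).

Signed area of the reference triangle: [KLM] = ½·(0·(7−7) + 1·(7−0) + (-6)·(0−7)) = ½·(0 + 7 + 42) = 49/2.
[NLM] = ½·((-2/3)·(7−7) + 1·(7−(56/9)) + (-6)·(56/9−7)) = ½·(0 + 7/9 + 14/3) = 49/18, so the K-coordinate is (49/18)/(49/2) = 1/9.
[KNM] = ½·(0·(56/9−7) + (-2/3)·(7−0) + (-6)·(0−(56/9))) = ½·(0 − 14/3 + 112/3) = 49/3, so the L-coordinate is 2/3.
[KLN] = ½·(0·(7−(56/9)) + 1·(56/9−0) + (-2/3)·(0−7)) = ½·(0 + 56/9 + 14/3) = 49/9, so the M-coordinate is 2/9.

(1/9, 2/3, 2/9)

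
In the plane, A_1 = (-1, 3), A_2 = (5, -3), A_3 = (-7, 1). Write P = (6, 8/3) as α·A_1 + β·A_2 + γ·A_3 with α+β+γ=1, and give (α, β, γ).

(3/2, 1/3, -5/6)

Signed area of the reference triangle: [A_1A_2A_3] = ½·((-1)·(-3−1) + 5·(1−3) + (-7)·(3−(-3))) = ½·(4 − 10 − 42) = -24.
[PA_2A_3] = ½·(6·(-3−1) + 5·(1−(8/3)) + (-7)·(8/3−(-3))) = ½·(-24 − 25/3 − 119/3) = -36, so the A_1-coordinate is (-36)/(-24) = 3/2.
[A_1PA_3] = ½·((-1)·(8/3−1) + 6·(1−3) + (-7)·(3−(8/3))) = ½·(-5/3 − 12 − 7/3) = -8, so the A_2-coordinate is 1/3.
[A_1A_2P] = ½·((-1)·(-3−(8/3)) + 5·(8/3−3) + 6·(3−(-3))) = ½·(17/3 − 5/3 + 36) = 20, so the A_3-coordinate is -5/6.
Check: 3/2 + 1/3 − 5/6 = 1.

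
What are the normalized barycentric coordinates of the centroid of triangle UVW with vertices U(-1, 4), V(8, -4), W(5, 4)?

(1/3, 1/3, 1/3)

The centroid is the average of the vertices, so each weight is 1/3.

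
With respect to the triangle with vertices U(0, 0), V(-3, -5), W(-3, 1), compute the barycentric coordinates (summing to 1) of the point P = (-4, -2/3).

Signed area of the reference triangle: [UVW] = ½·(0·(-5−1) + (-3)·(1−0) + (-3)·(0−(-5))) = ½·(0 − 3 − 15) = -9.
[PVW] = ½·((-4)·(-5−1) + (-3)·(1−(-2/3)) + (-3)·(-2/3−(-5))) = ½·(24 − 5 − 13) = 3, so the U-coordinate is 3/(-9) = -1/3.
[UPW] = ½·(0·(-2/3−1) + (-4)·(1−0) + (-3)·(0−(-2/3))) = ½·(0 − 4 − 2) = -3, so the V-coordinate is 1/3.
[UVP] = ½·(0·(-5−(-2/3)) + (-3)·(-2/3−0) + (-4)·(0−(-5))) = ½·(0 + 2 − 20) = -9, so the W-coordinate is 1.
Check: -1/3 + 1/3 + 1 = 1.

(-1/3, 1/3, 1)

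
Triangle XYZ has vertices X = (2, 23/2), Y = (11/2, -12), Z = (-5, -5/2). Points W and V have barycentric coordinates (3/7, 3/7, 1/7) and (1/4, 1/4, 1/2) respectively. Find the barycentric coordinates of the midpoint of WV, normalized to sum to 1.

Since both coordinate triples sum to 1, the midpoint's barycentrics are the componentwise average.
(3/7+1/4)/2 = 19/56; similarly 19/56 and 9/28.

(19/56, 19/56, 9/28)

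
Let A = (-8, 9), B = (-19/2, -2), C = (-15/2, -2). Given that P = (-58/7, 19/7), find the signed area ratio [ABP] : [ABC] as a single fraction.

[ABC] = ½·((-8)·(-2−(-2)) + (-19/2)·(-2−9) + (-15/2)·(9−(-2))) = ½·(0 + 209/2 − 165/2) = 11.
[ABP] = ½·((-8)·(-2−(19/7)) + (-19/2)·(19/7−9) + (-58/7)·(9−(-2))) = ½·(264/7 + 418/7 − 638/7) = 22/7, so the ratio is (22/7)/11 = 2/7.

2/7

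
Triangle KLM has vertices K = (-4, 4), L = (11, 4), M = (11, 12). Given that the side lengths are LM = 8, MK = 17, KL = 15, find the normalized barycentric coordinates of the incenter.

The incenter has barycentric coordinates proportional to the opposite side lengths: (8 : 17 : 15).
Normalizing by 8+17+15 = 40 gives (1/5, 17/40, 3/8).

(1/5, 17/40, 3/8)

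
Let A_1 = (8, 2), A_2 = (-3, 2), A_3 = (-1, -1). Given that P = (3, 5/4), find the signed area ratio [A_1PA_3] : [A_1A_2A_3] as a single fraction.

[A_1A_2A_3] = ½·(8·(2−(-1)) + (-3)·(-1−2) + (-1)·(2−2)) = ½·(24 + 9 + 0) = 33/2.
[A_1PA_3] = ½·(8·(5/4−(-1)) + 3·(-1−2) + (-1)·(2−(5/4))) = ½·(18 − 9 − 3/4) = 33/8, so the ratio is (33/8)/(33/2) = 1/4.

1/4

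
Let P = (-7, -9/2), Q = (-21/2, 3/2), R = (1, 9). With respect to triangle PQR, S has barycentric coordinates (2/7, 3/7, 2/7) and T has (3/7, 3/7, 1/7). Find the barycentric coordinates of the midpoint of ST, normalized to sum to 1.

(5/14, 3/7, 3/14)

Since both coordinate triples sum to 1, the midpoint's barycentrics are the componentwise average.
(2/7+3/7)/2 = 5/14; similarly 3/7 and 3/14.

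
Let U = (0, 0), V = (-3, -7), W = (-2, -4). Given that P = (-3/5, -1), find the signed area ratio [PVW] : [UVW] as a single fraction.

[UVW] = ½·(0·(-7−(-4)) + (-3)·(-4−0) + (-2)·(0−(-7))) = ½·(0 + 12 − 14) = -1.
[PVW] = ½·((-3/5)·(-7−(-4)) + (-3)·(-4−(-1)) + (-2)·(-1−(-7))) = ½·(9/5 + 9 − 12) = -3/5, so the ratio is (-3/5)/(-1) = 3/5.

3/5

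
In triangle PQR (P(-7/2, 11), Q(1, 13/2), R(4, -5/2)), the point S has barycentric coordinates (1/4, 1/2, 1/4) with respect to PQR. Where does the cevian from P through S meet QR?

Line PS meets QR where the P-coordinate vanishes; zeroing S's P-weight and renormalizing leaves Q, R-weights 1/2 : 1/4 → (2/3, 1/3).
So T = (2/3)·Q + (1/3)·R = (2, 7/2).

(2, 7/2)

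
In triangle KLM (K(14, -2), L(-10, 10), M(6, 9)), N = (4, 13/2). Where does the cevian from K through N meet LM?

(2/3, 28/3)

Barycentric coordinates of N with respect to KLM: (1/4, 1/4, 1/2).
On side LM the K-coordinate is zero; dropping N's K-weight 1/4 and renormalizing the remaining 1/4 : 1/2 gives weights 1/3, 2/3 on L, M.
J = (1/3)·(-10, 10) + (2/3)·(6, 9) = (2/3, 28/3).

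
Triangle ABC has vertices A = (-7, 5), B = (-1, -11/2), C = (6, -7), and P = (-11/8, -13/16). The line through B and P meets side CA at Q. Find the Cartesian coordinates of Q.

(-10/7, -1/7)

Barycentric coordinates of P with respect to ABC: (1/2, 1/8, 3/8).
On side CA the B-coordinate is zero; dropping P's B-weight 1/8 and renormalizing the remaining 3/8 : 1/2 gives weights 3/7, 4/7 on C, A.
Q = (3/7)·(6, -7) + (4/7)·(-7, 5) = (-10/7, -1/7).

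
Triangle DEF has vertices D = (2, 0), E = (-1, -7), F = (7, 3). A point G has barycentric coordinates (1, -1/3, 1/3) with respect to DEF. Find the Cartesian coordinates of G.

G = 1·D + (-1/3)·E + (1/3)·F.
x-coordinate: 1·2 + (-1/3)·(-1) + (1/3)·7 = 14/3.
y-coordinate: 1·0 + (-1/3)·(-7) + (1/3)·3 = 10/3.

(14/3, 10/3)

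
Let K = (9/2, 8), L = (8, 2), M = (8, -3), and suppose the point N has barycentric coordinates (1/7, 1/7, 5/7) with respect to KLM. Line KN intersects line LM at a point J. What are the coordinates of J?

Line KN meets LM where the K-coordinate vanishes; zeroing N's K-weight and renormalizing leaves L, M-weights 1/7 : 5/7 → (1/6, 5/6).
So J = (1/6)·L + (5/6)·M = (8, -13/6).

(8, -13/6)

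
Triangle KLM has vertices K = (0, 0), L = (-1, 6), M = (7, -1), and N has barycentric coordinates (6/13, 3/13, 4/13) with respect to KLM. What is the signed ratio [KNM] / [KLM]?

The signed ratio [KNM]/[KLM] equals the barycentric coordinate of N at vertex L, which is 3/13.

3/13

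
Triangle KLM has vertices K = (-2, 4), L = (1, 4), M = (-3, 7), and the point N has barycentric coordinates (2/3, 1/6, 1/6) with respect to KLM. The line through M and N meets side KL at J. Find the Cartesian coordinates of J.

(-7/5, 4)

Line MN meets KL where the M-coordinate vanishes; zeroing N's M-weight and renormalizing leaves K, L-weights 2/3 : 1/6 → (4/5, 1/5).
So J = (4/5)·K + (1/5)·L = (-7/5, 4).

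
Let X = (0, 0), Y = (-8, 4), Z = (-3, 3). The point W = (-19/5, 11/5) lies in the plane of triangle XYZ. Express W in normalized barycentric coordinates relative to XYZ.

(2/5, 2/5, 1/5)

Signed area of the reference triangle: [XYZ] = ½·(0·(4−3) + (-8)·(3−0) + (-3)·(0−4)) = ½·(0 − 24 + 12) = -6.
[WYZ] = ½·((-19/5)·(4−3) + (-8)·(3−(11/5)) + (-3)·(11/5−4)) = ½·(-19/5 − 32/5 + 27/5) = -12/5, so the X-coordinate is (-12/5)/(-6) = 2/5.
[XWZ] = ½·(0·(11/5−3) + (-19/5)·(3−0) + (-3)·(0−(11/5))) = ½·(0 − 57/5 + 33/5) = -12/5, so the Y-coordinate is 2/5.
[XYW] = ½·(0·(4−(11/5)) + (-8)·(11/5−0) + (-19/5)·(0−4)) = ½·(0 − 88/5 + 76/5) = -6/5, so the Z-coordinate is 1/5.
Check: 2/5 + 2/5 + 1/5 = 1.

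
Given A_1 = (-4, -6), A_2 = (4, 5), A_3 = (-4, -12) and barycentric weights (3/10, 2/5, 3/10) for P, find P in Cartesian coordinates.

(-4/5, -17/5)

P = (3/10)·A_1 + (2/5)·A_2 + (3/10)·A_3.
x-coordinate: (3/10)·(-4) + (2/5)·4 + (3/10)·(-4) = -4/5.
y-coordinate: (3/10)·(-6) + (2/5)·5 + (3/10)·(-12) = -17/5.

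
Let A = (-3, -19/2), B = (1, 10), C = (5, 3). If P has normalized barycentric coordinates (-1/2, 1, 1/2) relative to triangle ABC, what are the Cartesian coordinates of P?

(5, 65/4)

P = (-1/2)·A + 1·B + (1/2)·C.
x-coordinate: (-1/2)·(-3) + 1·1 + (1/2)·5 = 5.
y-coordinate: (-1/2)·(-19/2) + 1·10 + (1/2)·3 = 65/4.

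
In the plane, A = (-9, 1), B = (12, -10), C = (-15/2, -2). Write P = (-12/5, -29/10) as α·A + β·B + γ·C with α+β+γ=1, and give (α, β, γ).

(1/2, 3/10, 1/5)

Signed area of the reference triangle: [ABC] = ½·((-9)·(-10−(-2)) + 12·(-2−1) + (-15/2)·(1−(-10))) = ½·(72 − 36 − 165/2) = -93/4.
[PBC] = ½·((-12/5)·(-10−(-2)) + 12·(-2−(-29/10)) + (-15/2)·(-29/10−(-10))) = ½·(96/5 + 54/5 − 213/4) = -93/8, so the A-coordinate is (-93/8)/(-93/4) = 1/2.
[APC] = ½·((-9)·(-29/10−(-2)) + (-12/5)·(-2−1) + (-15/2)·(1−(-29/10))) = ½·(81/10 + 36/5 − 117/4) = -279/40, so the B-coordinate is 3/10.
[ABP] = ½·((-9)·(-10−(-29/10)) + 12·(-29/10−1) + (-12/5)·(1−(-10))) = ½·(639/10 − 234/5 − 132/5) = -93/20, so the C-coordinate is 1/5.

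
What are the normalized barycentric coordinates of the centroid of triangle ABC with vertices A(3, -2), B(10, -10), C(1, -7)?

(1/3, 1/3, 1/3)

The centroid is the average of the vertices, so each weight is 1/3.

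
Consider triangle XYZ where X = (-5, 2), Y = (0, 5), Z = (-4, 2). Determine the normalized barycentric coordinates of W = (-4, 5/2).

(2/3, 1/6, 1/6)

Signed area of the reference triangle: [XYZ] = ½·((-5)·(5−2) + 0·(2−2) + (-4)·(2−5)) = ½·(-15 + 0 + 12) = -3/2.
[WYZ] = ½·((-4)·(5−2) + 0·(2−(5/2)) + (-4)·(5/2−5)) = ½·(-12 + 0 + 10) = -1, so the X-coordinate is (-1)/(-3/2) = 2/3.
[XWZ] = ½·((-5)·(5/2−2) + (-4)·(2−2) + (-4)·(2−(5/2))) = ½·(-5/2 + 0 + 2) = -1/4, so the Y-coordinate is 1/6.
[XYW] = ½·((-5)·(5−(5/2)) + 0·(5/2−2) + (-4)·(2−5)) = ½·(-25/2 + 0 + 12) = -1/4, so the Z-coordinate is 1/6.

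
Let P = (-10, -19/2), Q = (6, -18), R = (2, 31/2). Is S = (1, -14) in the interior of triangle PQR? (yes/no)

yes

Barycentric coordinates of S: (303/1004, 329/502, 43/1004).
The three coordinates are positive, positive, positive; a point is interior exactly when all three are positive.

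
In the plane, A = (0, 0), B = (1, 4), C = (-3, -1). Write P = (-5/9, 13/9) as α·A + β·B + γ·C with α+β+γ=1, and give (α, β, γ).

(2/9, 4/9, 1/3)

Signed area of the reference triangle: [ABC] = ½·(0·(4−(-1)) + 1·(-1−0) + (-3)·(0−4)) = ½·(0 − 1 + 12) = 11/2.
[PBC] = ½·((-5/9)·(4−(-1)) + 1·(-1−(13/9)) + (-3)·(13/9−4)) = ½·(-25/9 − 22/9 + 23/3) = 11/9, so the A-coordinate is (11/9)/(11/2) = 2/9.
[APC] = ½·(0·(13/9−(-1)) + (-5/9)·(-1−0) + (-3)·(0−(13/9))) = ½·(0 + 5/9 + 13/3) = 22/9, so the B-coordinate is 4/9.
[ABP] = ½·(0·(4−(13/9)) + 1·(13/9−0) + (-5/9)·(0−4)) = ½·(0 + 13/9 + 20/9) = 11/6, so the C-coordinate is 1/3.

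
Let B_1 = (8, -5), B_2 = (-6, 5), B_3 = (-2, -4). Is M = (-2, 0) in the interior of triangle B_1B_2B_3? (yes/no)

yes

Barycentric coordinates of M: (8/43, 20/43, 15/43).
The three coordinates are positive, positive, positive; a point is interior exactly when all three are positive.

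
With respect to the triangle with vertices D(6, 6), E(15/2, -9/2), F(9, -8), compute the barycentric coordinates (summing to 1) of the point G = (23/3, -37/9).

Signed area of the reference triangle: [DEF] = ½·(6·(-9/2−(-8)) + (15/2)·(-8−6) + 9·(6−(-9/2))) = ½·(21 − 105 + 189/2) = 21/4.
[GEF] = ½·((23/3)·(-9/2−(-8)) + (15/2)·(-8−(-37/9)) + 9·(-37/9−(-9/2))) = ½·(161/6 − 175/6 + 7/2) = 7/12, so the D-coordinate is (7/12)/(21/4) = 1/9.
[DGF] = ½·(6·(-37/9−(-8)) + (23/3)·(-8−6) + 9·(6−(-37/9))) = ½·(70/3 − 322/3 + 91) = 7/2, so the E-coordinate is 2/3.
[DEG] = ½·(6·(-9/2−(-37/9)) + (15/2)·(-37/9−6) + (23/3)·(6−(-9/2))) = ½·(-7/3 − 455/6 + 161/2) = 7/6, so the F-coordinate is 2/9.
Check: 1/9 + 2/3 + 2/9 = 1.

(1/9, 2/3, 2/9)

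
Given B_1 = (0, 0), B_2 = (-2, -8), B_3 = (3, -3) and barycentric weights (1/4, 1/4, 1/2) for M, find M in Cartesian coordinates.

(1, -7/2)

M = (1/4)·B_1 + (1/4)·B_2 + (1/2)·B_3.
x-coordinate: (1/4)·0 + (1/4)·(-2) + (1/2)·3 = 1.
y-coordinate: (1/4)·0 + (1/4)·(-8) + (1/2)·(-3) = -7/2.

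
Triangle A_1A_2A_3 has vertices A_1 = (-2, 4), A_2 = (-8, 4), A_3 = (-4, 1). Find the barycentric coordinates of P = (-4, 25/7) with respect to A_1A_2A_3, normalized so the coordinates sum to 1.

Signed area of the reference triangle: [A_1A_2A_3] = ½·((-2)·(4−1) + (-8)·(1−4) + (-4)·(4−4)) = ½·(-6 + 24 + 0) = 9.
[PA_2A_3] = ½·((-4)·(4−1) + (-8)·(1−(25/7)) + (-4)·(25/7−4)) = ½·(-12 + 144/7 + 12/7) = 36/7, so the A_1-coordinate is (36/7)/9 = 4/7.
[A_1PA_3] = ½·((-2)·(25/7−1) + (-4)·(1−4) + (-4)·(4−(25/7))) = ½·(-36/7 + 12 − 12/7) = 18/7, so the A_2-coordinate is 2/7.
[A_1A_2P] = ½·((-2)·(4−(25/7)) + (-8)·(25/7−4) + (-4)·(4−4)) = ½·(-6/7 + 24/7 + 0) = 9/7, so the A_3-coordinate is 1/7.

(4/7, 2/7, 1/7)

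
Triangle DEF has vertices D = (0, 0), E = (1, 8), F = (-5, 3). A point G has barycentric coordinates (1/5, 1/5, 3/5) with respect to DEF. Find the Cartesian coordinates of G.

G = (1/5)·D + (1/5)·E + (3/5)·F.
x-coordinate: (1/5)·0 + (1/5)·1 + (3/5)·(-5) = -14/5.
y-coordinate: (1/5)·0 + (1/5)·8 + (3/5)·3 = 17/5.

(-14/5, 17/5)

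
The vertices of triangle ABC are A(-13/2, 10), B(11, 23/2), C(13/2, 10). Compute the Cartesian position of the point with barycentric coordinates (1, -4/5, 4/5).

(-101/10, 44/5)

P = 1·A + (-4/5)·B + (4/5)·C.
x-coordinate: 1·(-13/2) + (-4/5)·11 + (4/5)·(13/2) = -101/10.
y-coordinate: 1·10 + (-4/5)·(23/2) + (4/5)·10 = 44/5.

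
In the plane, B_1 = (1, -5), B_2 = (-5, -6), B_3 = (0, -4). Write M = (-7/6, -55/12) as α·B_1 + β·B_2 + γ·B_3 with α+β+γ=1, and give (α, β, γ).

(1/12, 1/4, 2/3)

Signed area of the reference triangle: [B_1B_2B_3] = ½·(1·(-6−(-4)) + (-5)·(-4−(-5)) + 0·(-5−(-6))) = ½·(-2 − 5 + 0) = -7/2.
[MB_2B_3] = ½·((-7/6)·(-6−(-4)) + (-5)·(-4−(-55/12)) + 0·(-55/12−(-6))) = ½·(7/3 − 35/12 + 0) = -7/24, so the B_1-coordinate is (-7/24)/(-7/2) = 1/12.
[B_1MB_3] = ½·(1·(-55/12−(-4)) + (-7/6)·(-4−(-5)) + 0·(-5−(-55/12))) = ½·(-7/12 − 7/6 + 0) = -7/8, so the B_2-coordinate is 1/4.
[B_1B_2M] = ½·(1·(-6−(-55/12)) + (-5)·(-55/12−(-5)) + (-7/6)·(-5−(-6))) = ½·(-17/12 − 25/12 − 7/6) = -7/3, so the B_3-coordinate is 2/3.
Check: 1/12 + 1/4 + 2/3 = 1.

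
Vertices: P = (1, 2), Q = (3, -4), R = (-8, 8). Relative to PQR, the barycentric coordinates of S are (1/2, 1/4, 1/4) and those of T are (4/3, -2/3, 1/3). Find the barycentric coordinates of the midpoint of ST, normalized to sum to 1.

Since both coordinate triples sum to 1, the midpoint's barycentrics are the componentwise average.
(1/2+4/3)/2 = 11/12; similarly -5/24 and 7/24.

(11/12, -5/24, 7/24)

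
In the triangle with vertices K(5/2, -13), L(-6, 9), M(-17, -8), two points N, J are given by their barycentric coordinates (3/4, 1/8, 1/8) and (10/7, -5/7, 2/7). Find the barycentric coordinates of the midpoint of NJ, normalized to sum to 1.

(61/56, -33/112, 23/112)

Since both coordinate triples sum to 1, the midpoint's barycentrics are the componentwise average.
(3/4+10/7)/2 = 61/56; similarly -33/112 and 23/112.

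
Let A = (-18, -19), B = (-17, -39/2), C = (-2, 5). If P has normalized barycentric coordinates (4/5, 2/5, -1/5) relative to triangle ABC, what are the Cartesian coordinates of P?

(-104/5, -24)

P = (4/5)·A + (2/5)·B + (-1/5)·C.
x-coordinate: (4/5)·(-18) + (2/5)·(-17) + (-1/5)·(-2) = -104/5.
y-coordinate: (4/5)·(-19) + (2/5)·(-39/2) + (-1/5)·5 = -24.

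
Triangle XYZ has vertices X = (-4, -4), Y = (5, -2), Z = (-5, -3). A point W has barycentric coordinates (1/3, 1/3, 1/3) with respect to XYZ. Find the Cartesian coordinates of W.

W = (1/3)·X + (1/3)·Y + (1/3)·Z.
x-coordinate: (1/3)·(-4) + (1/3)·5 + (1/3)·(-5) = -4/3.
y-coordinate: (1/3)·(-4) + (1/3)·(-2) + (1/3)·(-3) = -3.

(-4/3, -3)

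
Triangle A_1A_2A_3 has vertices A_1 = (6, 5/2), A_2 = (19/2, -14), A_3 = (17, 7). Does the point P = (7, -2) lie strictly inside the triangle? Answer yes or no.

Barycentric coordinates of P: (190/263, 72/263, 1/263).
The three coordinates are positive, positive, positive; a point is interior exactly when all three are positive.

yes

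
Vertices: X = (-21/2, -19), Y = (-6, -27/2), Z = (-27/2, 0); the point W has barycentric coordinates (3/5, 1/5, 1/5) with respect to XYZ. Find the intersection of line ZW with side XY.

(-75/8, -141/8)

Line ZW meets XY where the Z-coordinate vanishes; zeroing W's Z-weight and renormalizing leaves X, Y-weights 3/5 : 1/5 → (3/4, 1/4).
So V = (3/4)·X + (1/4)·Y = (-75/8, -141/8).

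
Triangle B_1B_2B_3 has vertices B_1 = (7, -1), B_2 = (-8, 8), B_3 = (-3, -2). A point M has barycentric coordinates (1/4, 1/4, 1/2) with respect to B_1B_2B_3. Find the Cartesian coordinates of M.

M = (1/4)·B_1 + (1/4)·B_2 + (1/2)·B_3.
x-coordinate: (1/4)·7 + (1/4)·(-8) + (1/2)·(-3) = -7/4.
y-coordinate: (1/4)·(-1) + (1/4)·8 + (1/2)·(-2) = 3/4.

(-7/4, 3/4)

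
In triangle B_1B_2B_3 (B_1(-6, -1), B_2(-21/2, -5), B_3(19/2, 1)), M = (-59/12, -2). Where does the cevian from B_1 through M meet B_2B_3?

(-23/6, -3)

Barycentric coordinates of M with respect to B_1B_2B_3: (1/2, 1/3, 1/6).
On side B_2B_3 the B_1-coordinate is zero; dropping M's B_1-weight 1/2 and renormalizing the remaining 1/3 : 1/6 gives weights 2/3, 1/3 on B_2, B_3.
N = (2/3)·(-21/2, -5) + (1/3)·(19/2, 1) = (-23/6, -3).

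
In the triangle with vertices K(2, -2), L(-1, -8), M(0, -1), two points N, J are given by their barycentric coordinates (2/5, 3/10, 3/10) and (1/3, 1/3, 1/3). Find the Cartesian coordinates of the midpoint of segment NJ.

Barycentric coordinates of the midpoint are the average: (11/30, 19/60, 19/60).
Converting: (11/30)·K + (19/60)·L + (19/60)·M = (5/12, -43/12).

(5/12, -43/12)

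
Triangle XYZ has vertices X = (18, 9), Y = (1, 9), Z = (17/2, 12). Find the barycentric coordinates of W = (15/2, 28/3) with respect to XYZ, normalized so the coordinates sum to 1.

Signed area of the reference triangle: [XYZ] = ½·(18·(9−12) + 1·(12−9) + (17/2)·(9−9)) = ½·(-54 + 3 + 0) = -51/2.
[WYZ] = ½·((15/2)·(9−12) + 1·(12−(28/3)) + (17/2)·(28/3−9)) = ½·(-45/2 + 8/3 + 17/6) = -17/2, so the X-coordinate is (-17/2)/(-51/2) = 1/3.
[XWZ] = ½·(18·(28/3−12) + (15/2)·(12−9) + (17/2)·(9−(28/3))) = ½·(-48 + 45/2 − 17/6) = -85/6, so the Y-coordinate is 5/9.
[XYW] = ½·(18·(9−(28/3)) + 1·(28/3−9) + (15/2)·(9−9)) = ½·(-6 + 1/3 + 0) = -17/6, so the Z-coordinate is 1/9.

(1/3, 5/9, 1/9)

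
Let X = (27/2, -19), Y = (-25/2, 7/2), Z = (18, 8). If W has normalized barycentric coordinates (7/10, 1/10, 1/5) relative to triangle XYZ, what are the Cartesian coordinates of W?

W = (7/10)·X + (1/10)·Y + (1/5)·Z.
x-coordinate: (7/10)·(27/2) + (1/10)·(-25/2) + (1/5)·18 = 59/5.
y-coordinate: (7/10)·(-19) + (1/10)·(7/2) + (1/5)·8 = -227/20.

(59/5, -227/20)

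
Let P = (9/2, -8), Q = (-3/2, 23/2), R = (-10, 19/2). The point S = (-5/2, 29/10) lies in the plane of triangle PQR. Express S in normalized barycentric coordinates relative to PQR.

Signed area of the reference triangle: [PQR] = ½·((9/2)·(23/2−(19/2)) + (-3/2)·(19/2−(-8)) + (-10)·(-8−(23/2))) = ½·(9 − 105/4 + 195) = 711/8.
[SQR] = ½·((-5/2)·(23/2−(19/2)) + (-3/2)·(19/2−(29/10)) + (-10)·(29/10−(23/2))) = ½·(-5 − 99/10 + 86) = 711/20, so the P-coordinate is (711/20)/(711/8) = 2/5.
[PSR] = ½·((9/2)·(29/10−(19/2)) + (-5/2)·(19/2−(-8)) + (-10)·(-8−(29/10))) = ½·(-297/10 − 175/4 + 109) = 711/40, so the Q-coordinate is 1/5.
[PQS] = ½·((9/2)·(23/2−(29/10)) + (-3/2)·(29/10−(-8)) + (-5/2)·(-8−(23/2))) = ½·(387/10 − 327/20 + 195/4) = 711/20, so the R-coordinate is 2/5.

(2/5, 1/5, 2/5)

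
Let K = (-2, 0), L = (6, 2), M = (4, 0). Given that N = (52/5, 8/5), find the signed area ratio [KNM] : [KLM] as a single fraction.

4/5

[KLM] = ½·((-2)·(2−0) + 6·(0−0) + 4·(0−2)) = ½·(-4 + 0 − 8) = -6.
[KNM] = ½·((-2)·(8/5−0) + (52/5)·(0−0) + 4·(0−(8/5))) = ½·(-16/5 + 0 − 32/5) = -24/5, so the ratio is (-24/5)/(-6) = 4/5.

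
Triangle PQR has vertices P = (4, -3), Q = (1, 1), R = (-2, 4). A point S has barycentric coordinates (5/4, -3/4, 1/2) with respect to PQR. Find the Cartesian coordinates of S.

S = (5/4)·P + (-3/4)·Q + (1/2)·R.
x-coordinate: (5/4)·4 + (-3/4)·1 + (1/2)·(-2) = 13/4.
y-coordinate: (5/4)·(-3) + (-3/4)·1 + (1/2)·4 = -5/2.

(13/4, -5/2)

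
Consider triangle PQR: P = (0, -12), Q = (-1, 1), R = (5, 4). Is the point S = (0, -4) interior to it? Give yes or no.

yes

Barycentric coordinates of S: (11/27, 40/81, 8/81).
The three coordinates are positive, positive, positive; a point is interior exactly when all three are positive.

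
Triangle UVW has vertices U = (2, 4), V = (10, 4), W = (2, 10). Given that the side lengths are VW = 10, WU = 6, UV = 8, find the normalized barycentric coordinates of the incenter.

The incenter has barycentric coordinates proportional to the opposite side lengths: (10 : 6 : 8).
Normalizing by 10+6+8 = 24 gives (5/12, 1/4, 1/3).

(5/12, 1/4, 1/3)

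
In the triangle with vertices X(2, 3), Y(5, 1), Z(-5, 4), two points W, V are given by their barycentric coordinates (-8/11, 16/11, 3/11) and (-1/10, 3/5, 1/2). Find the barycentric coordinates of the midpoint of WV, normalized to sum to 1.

(-91/220, 113/110, 17/44)

Since both coordinate triples sum to 1, the midpoint's barycentrics are the componentwise average.
(-8/11+-1/10)/2 = -91/220; similarly 113/110 and 17/44.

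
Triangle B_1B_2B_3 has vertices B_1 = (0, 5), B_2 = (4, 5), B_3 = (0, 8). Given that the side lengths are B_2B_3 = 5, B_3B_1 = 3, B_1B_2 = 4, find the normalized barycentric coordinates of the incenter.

The incenter has barycentric coordinates proportional to the opposite side lengths: (5 : 3 : 4).
Normalizing by 5+3+4 = 12 gives (5/12, 1/4, 1/3).

(5/12, 1/4, 1/3)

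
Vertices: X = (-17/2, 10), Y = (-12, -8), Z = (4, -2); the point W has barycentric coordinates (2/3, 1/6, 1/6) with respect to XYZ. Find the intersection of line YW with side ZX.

(-6, 38/5)

Line YW meets ZX where the Y-coordinate vanishes; zeroing W's Y-weight and renormalizing leaves Z, X-weights 1/6 : 2/3 → (1/5, 4/5).
So V = (1/5)·Z + (4/5)·X = (-6, 38/5).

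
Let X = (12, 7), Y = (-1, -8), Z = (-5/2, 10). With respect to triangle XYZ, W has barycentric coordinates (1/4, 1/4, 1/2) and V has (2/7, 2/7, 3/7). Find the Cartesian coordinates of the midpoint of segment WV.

Barycentric coordinates of the midpoint are the average: (15/56, 15/56, 13/28).
Converting: (15/56)·X + (15/56)·Y + (13/28)·Z = (25/14, 35/8).

(25/14, 35/8)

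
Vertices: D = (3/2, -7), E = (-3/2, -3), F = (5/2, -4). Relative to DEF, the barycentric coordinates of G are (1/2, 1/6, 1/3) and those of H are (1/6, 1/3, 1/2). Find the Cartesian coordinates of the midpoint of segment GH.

Barycentric coordinates of the midpoint are the average: (1/3, 1/4, 5/12).
Converting: (1/3)·D + (1/4)·E + (5/12)·F = (7/6, -19/4).

(7/6, -19/4)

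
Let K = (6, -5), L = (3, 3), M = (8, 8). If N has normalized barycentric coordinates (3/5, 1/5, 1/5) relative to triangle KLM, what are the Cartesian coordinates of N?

(29/5, -4/5)

N = (3/5)·K + (1/5)·L + (1/5)·M.
x-coordinate: (3/5)·6 + (1/5)·3 + (1/5)·8 = 29/5.
y-coordinate: (3/5)·(-5) + (1/5)·3 + (1/5)·8 = -4/5.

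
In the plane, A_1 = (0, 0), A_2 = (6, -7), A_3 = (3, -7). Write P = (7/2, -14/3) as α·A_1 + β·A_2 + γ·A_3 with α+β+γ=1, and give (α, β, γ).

Signed area of the reference triangle: [A_1A_2A_3] = ½·(0·(-7−(-7)) + 6·(-7−0) + 3·(0−(-7))) = ½·(0 − 42 + 21) = -21/2.
[PA_2A_3] = ½·((7/2)·(-7−(-7)) + 6·(-7−(-14/3)) + 3·(-14/3−(-7))) = ½·(0 − 14 + 7) = -7/2, so the A_1-coordinate is (-7/2)/(-21/2) = 1/3.
[A_1PA_3] = ½·(0·(-14/3−(-7)) + (7/2)·(-7−0) + 3·(0−(-14/3))) = ½·(0 − 49/2 + 14) = -21/4, so the A_2-coordinate is 1/2.
[A_1A_2P] = ½·(0·(-7−(-14/3)) + 6·(-14/3−0) + (7/2)·(0−(-7))) = ½·(0 − 28 + 49/2) = -7/4, so the A_3-coordinate is 1/6.

(1/3, 1/2, 1/6)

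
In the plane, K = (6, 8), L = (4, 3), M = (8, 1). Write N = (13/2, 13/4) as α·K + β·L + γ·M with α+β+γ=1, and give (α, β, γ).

(1/4, 1/4, 1/2)

Signed area of the reference triangle: [KLM] = ½·(6·(3−1) + 4·(1−8) + 8·(8−3)) = ½·(12 − 28 + 40) = 12.
[NLM] = ½·((13/2)·(3−1) + 4·(1−(13/4)) + 8·(13/4−3)) = ½·(13 − 9 + 2) = 3, so the K-coordinate is 3/12 = 1/4.
[KNM] = ½·(6·(13/4−1) + (13/2)·(1−8) + 8·(8−(13/4))) = ½·(27/2 − 91/2 + 38) = 3, so the L-coordinate is 1/4.
[KLN] = ½·(6·(3−(13/4)) + 4·(13/4−8) + (13/2)·(8−3)) = ½·(-3/2 − 19 + 65/2) = 6, so the M-coordinate is 1/2.
Check: 1/4 + 1/4 + 1/2 = 1.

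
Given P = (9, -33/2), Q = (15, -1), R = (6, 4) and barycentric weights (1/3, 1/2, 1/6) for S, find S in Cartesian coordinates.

(23/2, -16/3)

S = (1/3)·P + (1/2)·Q + (1/6)·R.
x-coordinate: (1/3)·9 + (1/2)·15 + (1/6)·6 = 23/2.
y-coordinate: (1/3)·(-33/2) + (1/2)·(-1) + (1/6)·4 = -16/3.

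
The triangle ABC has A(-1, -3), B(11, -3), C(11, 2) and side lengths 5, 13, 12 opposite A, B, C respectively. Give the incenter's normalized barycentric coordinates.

(1/6, 13/30, 2/5)

The incenter has barycentric coordinates proportional to the opposite side lengths: (5 : 13 : 12).
Normalizing by 5+13+12 = 30 gives (1/6, 13/30, 2/5).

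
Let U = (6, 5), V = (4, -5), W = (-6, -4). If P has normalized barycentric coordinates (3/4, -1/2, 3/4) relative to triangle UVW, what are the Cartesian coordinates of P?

P = (3/4)·U + (-1/2)·V + (3/4)·W.
x-coordinate: (3/4)·6 + (-1/2)·4 + (3/4)·(-6) = -2.
y-coordinate: (3/4)·5 + (-1/2)·(-5) + (3/4)·(-4) = 13/4.

(-2, 13/4)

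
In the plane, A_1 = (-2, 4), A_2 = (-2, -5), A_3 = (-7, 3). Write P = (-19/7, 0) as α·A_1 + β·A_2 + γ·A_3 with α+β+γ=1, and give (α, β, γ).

Signed area of the reference triangle: [A_1A_2A_3] = ½·((-2)·(-5−3) + (-2)·(3−4) + (-7)·(4−(-5))) = ½·(16 + 2 − 63) = -45/2.
[PA_2A_3] = ½·((-19/7)·(-5−3) + (-2)·(3−0) + (-7)·(0−(-5))) = ½·(152/7 − 6 − 35) = -135/14, so the A_1-coordinate is (-135/14)/(-45/2) = 3/7.
[A_1PA_3] = ½·((-2)·(0−3) + (-19/7)·(3−4) + (-7)·(4−0)) = ½·(6 + 19/7 − 28) = -135/14, so the A_2-coordinate is 3/7.
[A_1A_2P] = ½·((-2)·(-5−0) + (-2)·(0−4) + (-19/7)·(4−(-5))) = ½·(10 + 8 − 171/7) = -45/14, so the A_3-coordinate is 1/7.

(3/7, 3/7, 1/7)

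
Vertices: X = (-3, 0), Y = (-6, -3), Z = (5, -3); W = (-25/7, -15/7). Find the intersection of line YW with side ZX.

(-1/3, -1)

Barycentric coordinates of W with respect to XYZ: (2/7, 4/7, 1/7).
On side ZX the Y-coordinate is zero; dropping W's Y-weight 4/7 and renormalizing the remaining 1/7 : 2/7 gives weights 1/3, 2/3 on Z, X.
V = (1/3)·(5, -3) + (2/3)·(-3, 0) = (-1/3, -1).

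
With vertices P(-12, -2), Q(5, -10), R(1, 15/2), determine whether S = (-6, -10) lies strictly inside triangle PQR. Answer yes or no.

no

Barycentric coordinates of S: (385/531, 322/531, -176/531).
The three coordinates are positive, positive, negative; a point is interior exactly when all three are positive.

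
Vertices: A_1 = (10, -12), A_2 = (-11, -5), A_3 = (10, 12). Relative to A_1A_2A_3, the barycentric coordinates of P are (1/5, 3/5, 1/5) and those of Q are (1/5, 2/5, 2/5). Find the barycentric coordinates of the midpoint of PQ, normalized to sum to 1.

Since both coordinate triples sum to 1, the midpoint's barycentrics are the componentwise average.
(1/5+1/5)/2 = 1/5; similarly 1/2 and 3/10.

(1/5, 1/2, 3/10)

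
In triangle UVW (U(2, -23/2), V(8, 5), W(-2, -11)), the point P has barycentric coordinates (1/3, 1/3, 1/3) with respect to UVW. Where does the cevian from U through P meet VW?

(3, -3)

Line UP meets VW where the U-coordinate vanishes; zeroing P's U-weight and renormalizing leaves V, W-weights 1/3 : 1/3 → (1/2, 1/2).
So Q = (1/2)·V + (1/2)·W = (3, -3).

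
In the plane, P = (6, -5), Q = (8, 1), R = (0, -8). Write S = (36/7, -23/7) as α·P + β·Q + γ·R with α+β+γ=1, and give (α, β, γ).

Signed area of the reference triangle: [PQR] = ½·(6·(1−(-8)) + 8·(-8−(-5)) + 0·(-5−1)) = ½·(54 − 24 + 0) = 15.
[SQR] = ½·((36/7)·(1−(-8)) + 8·(-8−(-23/7)) + 0·(-23/7−1)) = ½·(324/7 − 264/7 + 0) = 30/7, so the P-coordinate is (30/7)/15 = 2/7.
[PSR] = ½·(6·(-23/7−(-8)) + (36/7)·(-8−(-5)) + 0·(-5−(-23/7))) = ½·(198/7 − 108/7 + 0) = 45/7, so the Q-coordinate is 3/7.
[PQS] = ½·(6·(1−(-23/7)) + 8·(-23/7−(-5)) + (36/7)·(-5−1)) = ½·(180/7 + 96/7 − 216/7) = 30/7, so the R-coordinate is 2/7.

(2/7, 3/7, 2/7)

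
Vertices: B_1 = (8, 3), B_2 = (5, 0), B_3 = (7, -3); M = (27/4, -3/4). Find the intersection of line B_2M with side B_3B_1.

(22/3, -1)

Barycentric coordinates of M with respect to B_1B_2B_3: (1/4, 1/4, 1/2).
On side B_3B_1 the B_2-coordinate is zero; dropping M's B_2-weight 1/4 and renormalizing the remaining 1/2 : 1/4 gives weights 2/3, 1/3 on B_3, B_1.
N = (2/3)·(7, -3) + (1/3)·(8, 3) = (22/3, -1).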